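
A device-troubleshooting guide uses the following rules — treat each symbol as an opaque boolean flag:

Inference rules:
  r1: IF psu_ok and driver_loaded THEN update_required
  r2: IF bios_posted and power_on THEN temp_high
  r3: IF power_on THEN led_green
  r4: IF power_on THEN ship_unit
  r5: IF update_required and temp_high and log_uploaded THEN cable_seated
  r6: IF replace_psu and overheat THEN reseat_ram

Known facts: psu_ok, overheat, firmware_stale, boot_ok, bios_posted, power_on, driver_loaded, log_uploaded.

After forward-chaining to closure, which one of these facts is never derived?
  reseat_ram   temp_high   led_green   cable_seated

Round 1 fires r1, r2, r3, r4, giving update_required, temp_high, led_green, ship_unit.
Round 2 fires r5, giving cable_seated.
Derived: led_green (round 1), cable_seated (round 2), temp_high (round 1). reseat_ram never appears in any round.

reseat_ram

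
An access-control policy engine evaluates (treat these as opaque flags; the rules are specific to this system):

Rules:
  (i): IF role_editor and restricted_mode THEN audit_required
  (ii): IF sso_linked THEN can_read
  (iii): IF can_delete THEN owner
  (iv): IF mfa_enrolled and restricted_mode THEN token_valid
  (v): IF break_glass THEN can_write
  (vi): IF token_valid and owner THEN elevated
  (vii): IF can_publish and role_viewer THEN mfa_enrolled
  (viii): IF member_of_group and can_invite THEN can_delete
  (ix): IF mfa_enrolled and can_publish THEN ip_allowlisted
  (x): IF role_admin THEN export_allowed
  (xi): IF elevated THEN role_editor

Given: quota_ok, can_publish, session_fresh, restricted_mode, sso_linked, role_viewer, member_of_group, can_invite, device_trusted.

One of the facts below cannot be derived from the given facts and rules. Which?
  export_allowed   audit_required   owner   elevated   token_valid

Round 1: (ii) [IF sso_linked THEN can_read]; (vii) [IF can_publish and role_viewer THEN mfa_enrolled]; (viii) [IF member_of_group and can_invite THEN can_delete]. Adds can_read, mfa_enrolled, can_delete.
Round 2: (iii) [IF can_delete THEN owner]; (iv) [IF mfa_enrolled and restricted_mode THEN token_valid]; (ix) [IF mfa_enrolled and can_publish THEN ip_allowlisted]. Adds owner, token_valid, ip_allowlisted.
Round 3: (vi) [IF token_valid and owner THEN elevated]. Adds elevated.
Round 4: (xi) [IF elevated THEN role_editor]. Adds role_editor.
Round 5: (i) [IF role_editor and restricted_mode THEN audit_required]. Adds audit_required.
Derived: owner (round 2), audit_required (round 5), token_valid (round 2), elevated (round 3). export_allowed never appears in any round.

export_allowed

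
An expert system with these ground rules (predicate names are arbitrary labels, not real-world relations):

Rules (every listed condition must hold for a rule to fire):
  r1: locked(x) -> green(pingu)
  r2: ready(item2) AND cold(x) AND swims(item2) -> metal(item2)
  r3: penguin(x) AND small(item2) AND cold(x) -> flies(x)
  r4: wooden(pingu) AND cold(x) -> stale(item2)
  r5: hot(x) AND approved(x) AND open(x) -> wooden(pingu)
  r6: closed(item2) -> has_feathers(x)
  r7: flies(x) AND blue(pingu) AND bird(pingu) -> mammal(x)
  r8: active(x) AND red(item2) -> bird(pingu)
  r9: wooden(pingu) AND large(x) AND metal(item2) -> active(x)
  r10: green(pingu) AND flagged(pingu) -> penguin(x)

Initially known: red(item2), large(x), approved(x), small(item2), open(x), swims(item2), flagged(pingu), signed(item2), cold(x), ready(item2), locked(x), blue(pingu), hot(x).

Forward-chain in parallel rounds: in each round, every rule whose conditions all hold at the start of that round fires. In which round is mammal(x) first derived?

Round 1: r1 [locked(x) -> green(pingu)]; r2 [ready(item2) AND cold(x) AND swims(item2) -> metal(item2)]; r5 [hot(x) AND approved(x) AND open(x) -> wooden(pingu)]. New: green(pingu), metal(item2), wooden(pingu).
Round 2: r4 [wooden(pingu) AND cold(x) -> stale(item2)]; r9 [wooden(pingu) AND large(x) AND metal(item2) -> active(x)]; r10 [green(pingu) AND flagged(pingu) -> penguin(x)]. New: stale(item2), active(x), penguin(x).
Round 3: r3 [penguin(x) AND small(item2) AND cold(x) -> flies(x)]; r8 [active(x) AND red(item2) -> bird(pingu)]. New: flies(x), bird(pingu).
Round 4: r7 [flies(x) AND blue(pingu) AND bird(pingu) -> mammal(x)]. New: mammal(x).
mammal(x) first appears in round 4.

4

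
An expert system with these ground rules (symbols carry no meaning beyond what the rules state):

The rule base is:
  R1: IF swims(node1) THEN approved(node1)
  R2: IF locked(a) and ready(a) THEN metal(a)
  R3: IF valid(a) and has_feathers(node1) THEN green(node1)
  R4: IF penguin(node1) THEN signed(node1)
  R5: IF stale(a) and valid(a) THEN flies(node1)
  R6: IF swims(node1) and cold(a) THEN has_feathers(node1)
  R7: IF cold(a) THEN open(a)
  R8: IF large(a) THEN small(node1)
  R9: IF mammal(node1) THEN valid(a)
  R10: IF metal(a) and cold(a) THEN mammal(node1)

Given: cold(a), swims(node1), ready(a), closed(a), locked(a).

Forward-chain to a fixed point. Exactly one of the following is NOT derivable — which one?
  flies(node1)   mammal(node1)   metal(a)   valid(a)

Round 1 — R1, R2, R6, R7, derive approved(node1), metal(a), has_feathers(node1), open(a).
Round 2 — R10, derive mammal(node1).
Round 3 — R9, derive valid(a).
Round 4 — R3, derive green(node1).
Derived: mammal(node1) (round 2), valid(a) (round 3), metal(a) (round 1). flies(node1) never appears in any round.

flies(node1)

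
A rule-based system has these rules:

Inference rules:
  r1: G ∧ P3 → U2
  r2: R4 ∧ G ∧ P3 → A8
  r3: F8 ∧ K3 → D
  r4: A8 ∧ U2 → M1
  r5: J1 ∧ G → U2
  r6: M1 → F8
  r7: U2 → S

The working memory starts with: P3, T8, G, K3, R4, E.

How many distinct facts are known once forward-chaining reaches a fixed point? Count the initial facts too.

12

Round 1: r1 [G ∧ P3 → U2]; r2 [R4 ∧ G ∧ P3 → A8]. Adds U2, A8.
Round 2: r4 [A8 ∧ U2 → M1]; r7 [U2 → S]. Adds M1, S.
Round 3: r6 [M1 → F8]. Adds F8.
Round 4: r3 [F8 ∧ K3 → D]. Adds D.
Closure: {A8, D, E, F8, G, K3, M1, P3, R4, S, T8, U2} — 12 facts.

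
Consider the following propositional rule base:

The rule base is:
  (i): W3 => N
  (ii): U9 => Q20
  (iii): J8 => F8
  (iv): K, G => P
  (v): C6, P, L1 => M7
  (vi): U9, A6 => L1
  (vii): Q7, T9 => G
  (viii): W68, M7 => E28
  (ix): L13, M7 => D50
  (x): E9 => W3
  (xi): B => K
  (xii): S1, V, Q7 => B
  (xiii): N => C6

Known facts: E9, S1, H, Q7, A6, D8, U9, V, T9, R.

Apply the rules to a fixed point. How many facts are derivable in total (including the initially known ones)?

20

Round 1: (ii) [U9 => Q20]; (vi) [U9, A6 => L1]; (vii) [Q7, T9 => G]; (x) [E9 => W3]; (xii) [S1, V, Q7 => B]. New: Q20, L1, G, W3, B.
Round 2: (i) [W3 => N]; (xi) [B => K]. New: N, K.
Round 3: (iv) [K, G => P]; (xiii) [N => C6]. New: P, C6.
Round 4: (v) [C6, P, L1 => M7]. New: M7.
Closure: {A6, B, C6, D8, E9, G, H, K, L1, M7, N, P, Q20, Q7, R, S1, T9, U9, V, W3} — 20 facts.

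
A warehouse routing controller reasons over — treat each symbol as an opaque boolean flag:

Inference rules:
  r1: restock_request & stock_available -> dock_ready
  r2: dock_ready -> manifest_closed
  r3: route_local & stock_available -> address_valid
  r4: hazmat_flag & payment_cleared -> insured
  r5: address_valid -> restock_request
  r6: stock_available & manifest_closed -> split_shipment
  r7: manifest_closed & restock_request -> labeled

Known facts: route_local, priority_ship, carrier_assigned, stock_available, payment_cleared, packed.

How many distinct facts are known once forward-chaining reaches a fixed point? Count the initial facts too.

Round 1 — r3, derive address_valid.
Round 2 — r5, derive restock_request.
Round 3 — r1, derive dock_ready.
Round 4 — r2, derive manifest_closed.
Round 5 — r6, r7, derive split_shipment, labeled.
Closure: {address_valid, carrier_assigned, dock_ready, labeled, manifest_closed, packed, payment_cleared, priority_ship, restock_request, route_local, split_shipment, stock_available} — 12 facts.

12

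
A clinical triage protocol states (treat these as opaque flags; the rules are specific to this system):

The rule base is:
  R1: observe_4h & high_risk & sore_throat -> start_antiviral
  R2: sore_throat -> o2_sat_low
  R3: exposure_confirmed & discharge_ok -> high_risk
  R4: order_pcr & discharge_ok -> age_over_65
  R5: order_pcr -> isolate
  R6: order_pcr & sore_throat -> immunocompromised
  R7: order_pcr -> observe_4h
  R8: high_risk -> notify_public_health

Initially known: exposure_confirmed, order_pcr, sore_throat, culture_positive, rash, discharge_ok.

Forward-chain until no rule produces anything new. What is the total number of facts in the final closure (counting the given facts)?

14

[1] R2 [sore_throat -> o2_sat_low]; R3 [exposure_confirmed & discharge_ok -> high_risk]; R4 [order_pcr & discharge_ok -> age_over_65]; R5 [order_pcr -> isolate]; R6 [order_pcr & sore_throat -> immunocompromised]; R7 [order_pcr -> observe_4h]. ⇒ new: o2_sat_low, high_risk, age_over_65, isolate, immunocompromised, observe_4h.
[2] R1 [observe_4h & high_risk & sore_throat -> start_antiviral]; R8 [high_risk -> notify_public_health]. ⇒ new: start_antiviral, notify_public_health.
Closure: {age_over_65, culture_positive, discharge_ok, exposure_confirmed, high_risk, immunocompromised, isolate, notify_public_health, o2_sat_low, observe_4h, order_pcr, rash, sore_throat, start_antiviral} — 14 facts.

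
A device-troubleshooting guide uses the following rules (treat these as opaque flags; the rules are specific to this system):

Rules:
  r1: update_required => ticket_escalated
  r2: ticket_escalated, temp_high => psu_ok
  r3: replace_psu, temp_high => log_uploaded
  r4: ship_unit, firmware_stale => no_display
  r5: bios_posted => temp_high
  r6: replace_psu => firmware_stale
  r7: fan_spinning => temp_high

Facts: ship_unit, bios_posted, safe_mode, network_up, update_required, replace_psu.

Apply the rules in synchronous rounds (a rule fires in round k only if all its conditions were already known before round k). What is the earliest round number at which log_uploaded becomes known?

Round 1: r1 [update_required => ticket_escalated]; r5 [bios_posted => temp_high]; r6 [replace_psu => firmware_stale]. Adds ticket_escalated, temp_high, firmware_stale.
Round 2: r2 [ticket_escalated, temp_high => psu_ok]; r3 [replace_psu, temp_high => log_uploaded]; r4 [ship_unit, firmware_stale => no_display]. Adds psu_ok, log_uploaded, no_display.
log_uploaded first appears in round 2.

2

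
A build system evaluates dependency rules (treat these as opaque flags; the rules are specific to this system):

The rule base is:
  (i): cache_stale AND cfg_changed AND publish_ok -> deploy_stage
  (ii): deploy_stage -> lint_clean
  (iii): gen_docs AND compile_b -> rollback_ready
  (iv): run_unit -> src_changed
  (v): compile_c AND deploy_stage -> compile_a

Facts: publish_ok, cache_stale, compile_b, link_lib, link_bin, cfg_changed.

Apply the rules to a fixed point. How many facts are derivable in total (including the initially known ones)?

8

Round 1: (i) [cache_stale AND cfg_changed AND publish_ok -> deploy_stage]. Adds deploy_stage.
Round 2: (ii) [deploy_stage -> lint_clean]. Adds lint_clean.
Closure: {cache_stale, cfg_changed, compile_b, deploy_stage, link_bin, link_lib, lint_clean, publish_ok} — 8 facts.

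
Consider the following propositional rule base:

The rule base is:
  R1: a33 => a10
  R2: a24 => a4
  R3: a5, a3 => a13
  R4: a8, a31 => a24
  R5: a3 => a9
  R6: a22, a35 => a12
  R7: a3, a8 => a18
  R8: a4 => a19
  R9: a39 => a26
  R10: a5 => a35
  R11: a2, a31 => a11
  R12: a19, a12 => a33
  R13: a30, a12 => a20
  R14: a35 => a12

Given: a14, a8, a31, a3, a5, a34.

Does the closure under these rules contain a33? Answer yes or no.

yes

Round 1: R3 [a5, a3 => a13]; R4 [a8, a31 => a24]; R5 [a3 => a9]; R7 [a3, a8 => a18]; R10 [a5 => a35]. Adds a13, a24, a9, a18, a35.
Round 2: R2 [a24 => a4]; R14 [a35 => a12]. Adds a4, a12.
Round 3: R8 [a4 => a19]. Adds a19.
Round 4: R12 [a19, a12 => a33]. Adds a33.
Round 5: R1 [a33 => a10]. Adds a10.
a33 appears in round 4, so it is derivable.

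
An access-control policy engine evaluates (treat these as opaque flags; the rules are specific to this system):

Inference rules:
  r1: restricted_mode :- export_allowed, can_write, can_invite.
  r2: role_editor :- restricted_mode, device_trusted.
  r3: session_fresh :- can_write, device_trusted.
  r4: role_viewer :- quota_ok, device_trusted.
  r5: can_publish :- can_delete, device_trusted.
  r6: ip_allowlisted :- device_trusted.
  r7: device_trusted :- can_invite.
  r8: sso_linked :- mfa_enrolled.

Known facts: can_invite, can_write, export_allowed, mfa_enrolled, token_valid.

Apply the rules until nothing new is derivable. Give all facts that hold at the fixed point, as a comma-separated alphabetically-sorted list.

can_invite, can_write, device_trusted, export_allowed, ip_allowlisted, mfa_enrolled, restricted_mode, role_editor, session_fresh, sso_linked, token_valid

Round 1 fires r1, r7, r8, giving restricted_mode, device_trusted, sso_linked.
Round 2 fires r2, r3, r6, giving role_editor, session_fresh, ip_allowlisted.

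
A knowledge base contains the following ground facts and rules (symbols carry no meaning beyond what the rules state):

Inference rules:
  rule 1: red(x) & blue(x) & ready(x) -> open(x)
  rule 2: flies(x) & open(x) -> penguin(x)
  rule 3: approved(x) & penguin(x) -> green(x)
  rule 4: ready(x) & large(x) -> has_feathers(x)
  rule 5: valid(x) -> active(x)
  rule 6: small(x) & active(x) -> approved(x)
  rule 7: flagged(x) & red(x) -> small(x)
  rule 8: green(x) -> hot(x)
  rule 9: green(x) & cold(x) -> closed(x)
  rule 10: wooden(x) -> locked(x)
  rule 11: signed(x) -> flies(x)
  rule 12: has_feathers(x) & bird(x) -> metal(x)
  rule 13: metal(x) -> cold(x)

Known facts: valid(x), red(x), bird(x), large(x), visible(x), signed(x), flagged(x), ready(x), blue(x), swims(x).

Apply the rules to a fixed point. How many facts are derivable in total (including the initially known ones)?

22

Round 1 — rule 1, rule 4, rule 5, rule 7, rule 11, derive open(x), has_feathers(x), active(x), small(x), flies(x).
Round 2 — rule 2, rule 6, rule 12, derive penguin(x), approved(x), metal(x).
Round 3 — rule 3, rule 13, derive green(x), cold(x).
Round 4 — rule 8, rule 9, derive hot(x), closed(x).
Closure: {active(x), approved(x), bird(x), blue(x), closed(x), cold(x), flagged(x), flies(x), green(x), has_feathers(x), hot(x), large(x), metal(x), open(x), penguin(x), ready(x), red(x), signed(x), small(x), swims(x), valid(x), visible(x)} — 22 facts.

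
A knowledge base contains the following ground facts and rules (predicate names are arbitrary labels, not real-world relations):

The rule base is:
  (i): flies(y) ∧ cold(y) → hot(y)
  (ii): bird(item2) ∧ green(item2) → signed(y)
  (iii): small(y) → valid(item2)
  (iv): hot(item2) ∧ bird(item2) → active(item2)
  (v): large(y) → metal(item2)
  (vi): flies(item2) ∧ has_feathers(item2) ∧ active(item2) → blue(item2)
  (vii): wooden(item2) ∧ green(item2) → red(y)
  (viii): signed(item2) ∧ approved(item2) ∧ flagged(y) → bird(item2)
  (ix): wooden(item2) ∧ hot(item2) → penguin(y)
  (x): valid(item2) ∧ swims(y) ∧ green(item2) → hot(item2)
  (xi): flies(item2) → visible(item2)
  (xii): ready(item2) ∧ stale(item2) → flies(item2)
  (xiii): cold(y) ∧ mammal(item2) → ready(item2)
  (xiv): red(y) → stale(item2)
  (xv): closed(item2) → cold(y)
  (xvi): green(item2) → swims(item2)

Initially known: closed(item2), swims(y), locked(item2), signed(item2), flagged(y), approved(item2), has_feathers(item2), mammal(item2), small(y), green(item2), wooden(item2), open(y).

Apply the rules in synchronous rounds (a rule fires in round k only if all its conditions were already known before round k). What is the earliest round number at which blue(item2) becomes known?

4

Round 1 fires (iii), (vii), (viii), (xv), (xvi), giving valid(item2), red(y), bird(item2), cold(y), swims(item2).
Round 2 fires (ii), (x), (xiii), (xiv), giving signed(y), hot(item2), ready(item2), stale(item2).
Round 3 fires (iv), (ix), (xii), giving active(item2), penguin(y), flies(item2).
Round 4 fires (vi), (xi), giving blue(item2), visible(item2).
blue(item2) first appears in round 4.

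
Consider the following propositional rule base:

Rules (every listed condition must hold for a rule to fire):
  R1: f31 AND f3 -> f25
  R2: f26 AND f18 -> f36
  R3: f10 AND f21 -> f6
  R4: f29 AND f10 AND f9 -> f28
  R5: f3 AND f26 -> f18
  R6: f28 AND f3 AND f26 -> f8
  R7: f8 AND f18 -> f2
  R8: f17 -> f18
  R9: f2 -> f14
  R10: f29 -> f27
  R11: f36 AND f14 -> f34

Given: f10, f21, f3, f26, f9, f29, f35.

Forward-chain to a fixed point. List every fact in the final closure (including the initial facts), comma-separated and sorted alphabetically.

Round 1 — R3, R4, R5, R10, derive f6, f28, f18, f27.
Round 2 — R2, R6, derive f36, f8.
Round 3 — R7, derive f2.
Round 4 — R9, derive f14.
Round 5 — R11, derive f34.

f10, f14, f18, f2, f21, f26, f27, f28, f29, f3, f34, f35, f36, f6, f8, f9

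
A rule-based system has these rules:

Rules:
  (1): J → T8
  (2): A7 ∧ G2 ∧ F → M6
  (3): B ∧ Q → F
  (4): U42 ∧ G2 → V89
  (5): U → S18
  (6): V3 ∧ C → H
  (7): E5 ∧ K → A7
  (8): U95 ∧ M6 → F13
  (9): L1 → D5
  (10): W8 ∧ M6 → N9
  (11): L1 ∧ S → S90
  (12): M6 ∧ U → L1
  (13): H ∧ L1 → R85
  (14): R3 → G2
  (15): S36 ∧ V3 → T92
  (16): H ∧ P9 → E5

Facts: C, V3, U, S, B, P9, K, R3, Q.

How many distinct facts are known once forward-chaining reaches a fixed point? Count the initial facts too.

[1] (3) [B ∧ Q → F]; (5) [U → S18]; (6) [V3 ∧ C → H]; (14) [R3 → G2]. ⇒ new: F, S18, H, G2.
[2] (16) [H ∧ P9 → E5]. ⇒ new: E5.
[3] (7) [E5 ∧ K → A7]. ⇒ new: A7.
[4] (2) [A7 ∧ G2 ∧ F → M6]. ⇒ new: M6.
[5] (12) [M6 ∧ U → L1]. ⇒ new: L1.
[6] (9) [L1 → D5]; (11) [L1 ∧ S → S90]; (13) [H ∧ L1 → R85]. ⇒ new: D5, S90, R85.
Closure: {A7, B, C, D5, E5, F, G2, H, K, L1, M6, P9, Q, R3, R85, S, S18, S90, U, V3} — 20 facts.

20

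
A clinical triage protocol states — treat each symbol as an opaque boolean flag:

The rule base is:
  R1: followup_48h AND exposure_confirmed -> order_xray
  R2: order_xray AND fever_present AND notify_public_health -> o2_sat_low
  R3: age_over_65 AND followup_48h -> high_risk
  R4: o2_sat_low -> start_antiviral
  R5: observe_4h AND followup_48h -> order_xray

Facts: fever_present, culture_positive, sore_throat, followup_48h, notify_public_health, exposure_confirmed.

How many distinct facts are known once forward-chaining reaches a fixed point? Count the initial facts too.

9

[1] R1 [followup_48h AND exposure_confirmed -> order_xray]. ⇒ new: order_xray.
[2] R2 [order_xray AND fever_present AND notify_public_health -> o2_sat_low]. ⇒ new: o2_sat_low.
[3] R4 [o2_sat_low -> start_antiviral]. ⇒ new: start_antiviral.
Closure: {culture_positive, exposure_confirmed, fever_present, followup_48h, notify_public_health, o2_sat_low, order_xray, sore_throat, start_antiviral} — 9 facts.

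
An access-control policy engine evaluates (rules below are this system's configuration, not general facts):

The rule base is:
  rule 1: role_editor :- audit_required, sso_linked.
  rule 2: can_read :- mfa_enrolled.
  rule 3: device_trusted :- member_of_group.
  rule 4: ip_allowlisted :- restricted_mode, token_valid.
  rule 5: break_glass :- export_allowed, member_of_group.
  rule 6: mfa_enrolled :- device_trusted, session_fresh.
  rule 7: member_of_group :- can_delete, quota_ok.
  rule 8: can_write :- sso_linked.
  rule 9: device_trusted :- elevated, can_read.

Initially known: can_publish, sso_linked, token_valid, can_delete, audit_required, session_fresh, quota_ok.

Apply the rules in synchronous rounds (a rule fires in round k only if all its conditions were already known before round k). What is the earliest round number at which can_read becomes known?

4

[1] rule 1 [role_editor :- audit_required, sso_linked.]; rule 7 [member_of_group :- can_delete, quota_ok.]; rule 8 [can_write :- sso_linked.]. ⇒ new: role_editor, member_of_group, can_write.
[2] rule 3 [device_trusted :- member_of_group.]. ⇒ new: device_trusted.
[3] rule 6 [mfa_enrolled :- device_trusted, session_fresh.]. ⇒ new: mfa_enrolled.
[4] rule 2 [can_read :- mfa_enrolled.]. ⇒ new: can_read.
can_read first appears in round 4.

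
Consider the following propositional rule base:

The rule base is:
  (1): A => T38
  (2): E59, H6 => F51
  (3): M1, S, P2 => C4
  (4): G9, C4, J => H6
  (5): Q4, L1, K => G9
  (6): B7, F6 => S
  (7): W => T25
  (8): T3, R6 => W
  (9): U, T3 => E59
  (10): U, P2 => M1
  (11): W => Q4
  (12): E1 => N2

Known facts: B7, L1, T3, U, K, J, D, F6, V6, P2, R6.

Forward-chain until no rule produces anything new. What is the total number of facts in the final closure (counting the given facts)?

Round 1: (6) [B7, F6 => S]; (8) [T3, R6 => W]; (9) [U, T3 => E59]; (10) [U, P2 => M1]. Adds S, W, E59, M1.
Round 2: (3) [M1, S, P2 => C4]; (7) [W => T25]; (11) [W => Q4]. Adds C4, T25, Q4.
Round 3: (5) [Q4, L1, K => G9]. Adds G9.
Round 4: (4) [G9, C4, J => H6]. Adds H6.
Round 5: (2) [E59, H6 => F51]. Adds F51.
Closure: {B7, C4, D, E59, F51, F6, G9, H6, J, K, L1, M1, P2, Q4, R6, S, T25, T3, U, V6, W} — 21 facts.

21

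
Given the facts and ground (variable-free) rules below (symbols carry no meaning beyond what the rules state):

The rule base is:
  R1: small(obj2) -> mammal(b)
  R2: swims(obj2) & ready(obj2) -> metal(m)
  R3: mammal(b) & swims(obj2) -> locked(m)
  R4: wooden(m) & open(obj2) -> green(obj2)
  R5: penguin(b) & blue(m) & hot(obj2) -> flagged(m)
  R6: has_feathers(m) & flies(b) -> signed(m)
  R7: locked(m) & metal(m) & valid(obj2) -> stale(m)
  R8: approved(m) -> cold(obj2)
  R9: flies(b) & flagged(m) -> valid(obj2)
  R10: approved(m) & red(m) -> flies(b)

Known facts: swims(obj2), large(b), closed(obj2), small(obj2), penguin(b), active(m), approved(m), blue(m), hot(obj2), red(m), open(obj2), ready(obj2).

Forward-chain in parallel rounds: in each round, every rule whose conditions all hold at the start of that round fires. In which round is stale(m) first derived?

Round 1: R1 [small(obj2) -> mammal(b)]; R2 [swims(obj2) & ready(obj2) -> metal(m)]; R5 [penguin(b) & blue(m) & hot(obj2) -> flagged(m)]; R8 [approved(m) -> cold(obj2)]; R10 [approved(m) & red(m) -> flies(b)]. Adds mammal(b), metal(m), flagged(m), cold(obj2), flies(b).
Round 2: R3 [mammal(b) & swims(obj2) -> locked(m)]; R9 [flies(b) & flagged(m) -> valid(obj2)]. Adds locked(m), valid(obj2).
Round 3: R7 [locked(m) & metal(m) & valid(obj2) -> stale(m)]. Adds stale(m).
stale(m) first appears in round 3.

3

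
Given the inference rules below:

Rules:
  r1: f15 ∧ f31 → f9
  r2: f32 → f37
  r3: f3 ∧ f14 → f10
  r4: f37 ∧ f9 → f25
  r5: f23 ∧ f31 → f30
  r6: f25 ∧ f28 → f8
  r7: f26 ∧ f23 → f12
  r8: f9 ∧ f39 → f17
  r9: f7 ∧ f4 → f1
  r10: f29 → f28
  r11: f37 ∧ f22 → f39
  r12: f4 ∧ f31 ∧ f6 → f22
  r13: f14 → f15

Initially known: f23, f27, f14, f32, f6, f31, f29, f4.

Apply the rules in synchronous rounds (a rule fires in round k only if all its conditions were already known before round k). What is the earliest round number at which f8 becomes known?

4

Round 1 fires r2, r5, r10, r12, r13, giving f37, f30, f28, f22, f15.
Round 2 fires r1, r11, giving f9, f39.
Round 3 fires r4, r8, giving f25, f17.
Round 4 fires r6, giving f8.
f8 first appears in round 4.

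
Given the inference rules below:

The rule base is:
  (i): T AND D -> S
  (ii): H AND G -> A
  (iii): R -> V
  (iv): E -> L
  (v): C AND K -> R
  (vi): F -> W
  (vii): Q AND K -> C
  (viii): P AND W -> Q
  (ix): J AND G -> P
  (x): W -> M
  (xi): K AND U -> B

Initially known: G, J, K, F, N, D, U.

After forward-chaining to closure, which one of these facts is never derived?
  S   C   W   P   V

S

Round 1 fires (vi), (ix), (xi), giving W, P, B.
Round 2 fires (viii), (x), giving Q, M.
Round 3 fires (vii), giving C.
Round 4 fires (v), giving R.
Round 5 fires (iii), giving V.
Derived: P (round 1), V (round 5), C (round 3), W (round 1). S never appears in any round.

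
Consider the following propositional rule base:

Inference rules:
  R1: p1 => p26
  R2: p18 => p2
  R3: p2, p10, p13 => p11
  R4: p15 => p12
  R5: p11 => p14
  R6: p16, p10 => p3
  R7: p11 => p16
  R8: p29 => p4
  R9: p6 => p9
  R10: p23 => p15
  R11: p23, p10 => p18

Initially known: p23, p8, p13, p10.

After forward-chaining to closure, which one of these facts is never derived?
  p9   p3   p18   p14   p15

p9

Round 1: R10 [p23 => p15]; R11 [p23, p10 => p18]. Adds p15, p18.
Round 2: R2 [p18 => p2]; R4 [p15 => p12]. Adds p2, p12.
Round 3: R3 [p2, p10, p13 => p11]. Adds p11.
Round 4: R5 [p11 => p14]; R7 [p11 => p16]. Adds p14, p16.
Round 5: R6 [p16, p10 => p3]. Adds p3.
Derived: p15 (round 1), p18 (round 1), p14 (round 4), p3 (round 5). p9 never appears in any round.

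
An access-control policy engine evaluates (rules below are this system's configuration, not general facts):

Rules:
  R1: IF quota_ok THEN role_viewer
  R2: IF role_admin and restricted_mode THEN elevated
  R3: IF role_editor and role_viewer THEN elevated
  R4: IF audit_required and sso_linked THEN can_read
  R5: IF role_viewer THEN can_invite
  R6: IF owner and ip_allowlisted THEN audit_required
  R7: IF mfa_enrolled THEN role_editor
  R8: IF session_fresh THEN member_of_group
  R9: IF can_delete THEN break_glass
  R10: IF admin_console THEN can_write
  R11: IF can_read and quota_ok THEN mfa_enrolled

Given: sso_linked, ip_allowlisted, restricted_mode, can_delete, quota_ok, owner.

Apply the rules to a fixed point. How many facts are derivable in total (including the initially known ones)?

Round 1 fires R1, R6, R9, giving role_viewer, audit_required, break_glass.
Round 2 fires R4, R5, giving can_read, can_invite.
Round 3 fires R11, giving mfa_enrolled.
Round 4 fires R7, giving role_editor.
Round 5 fires R3, giving elevated.
Closure: {audit_required, break_glass, can_delete, can_invite, can_read, elevated, ip_allowlisted, mfa_enrolled, owner, quota_ok, restricted_mode, role_editor, role_viewer, sso_linked} — 14 facts.

14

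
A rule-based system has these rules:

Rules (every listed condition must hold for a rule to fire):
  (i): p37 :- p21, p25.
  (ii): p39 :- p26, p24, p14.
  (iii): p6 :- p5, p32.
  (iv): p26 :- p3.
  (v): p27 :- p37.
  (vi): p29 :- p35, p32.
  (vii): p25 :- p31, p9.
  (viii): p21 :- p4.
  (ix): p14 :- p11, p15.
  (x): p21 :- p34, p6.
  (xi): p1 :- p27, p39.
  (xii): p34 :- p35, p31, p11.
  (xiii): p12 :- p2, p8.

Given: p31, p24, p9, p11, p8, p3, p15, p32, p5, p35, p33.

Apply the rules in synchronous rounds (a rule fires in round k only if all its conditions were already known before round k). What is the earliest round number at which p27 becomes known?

Round 1: (iii) [p6 :- p5, p32.]; (iv) [p26 :- p3.]; (vi) [p29 :- p35, p32.]; (vii) [p25 :- p31, p9.]; (ix) [p14 :- p11, p15.]; (xii) [p34 :- p35, p31, p11.]. Adds p6, p26, p29, p25, p14, p34.
Round 2: (ii) [p39 :- p26, p24, p14.]; (x) [p21 :- p34, p6.]. Adds p39, p21.
Round 3: (i) [p37 :- p21, p25.]. Adds p37.
Round 4: (v) [p27 :- p37.]. Adds p27.
p27 first appears in round 4.

4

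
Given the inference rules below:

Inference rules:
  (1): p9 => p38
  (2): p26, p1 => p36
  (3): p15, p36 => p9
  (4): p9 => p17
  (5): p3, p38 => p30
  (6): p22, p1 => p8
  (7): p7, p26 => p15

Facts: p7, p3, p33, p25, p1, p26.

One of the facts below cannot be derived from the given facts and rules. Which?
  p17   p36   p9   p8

p8

Round 1 — (2), (7), derive p36, p15.
Round 2 — (3), derive p9.
Round 3 — (1), (4), derive p38, p17.
Round 4 — (5), derive p30.
Derived: p17 (round 3), p9 (round 2), p36 (round 1). p8 never appears in any round.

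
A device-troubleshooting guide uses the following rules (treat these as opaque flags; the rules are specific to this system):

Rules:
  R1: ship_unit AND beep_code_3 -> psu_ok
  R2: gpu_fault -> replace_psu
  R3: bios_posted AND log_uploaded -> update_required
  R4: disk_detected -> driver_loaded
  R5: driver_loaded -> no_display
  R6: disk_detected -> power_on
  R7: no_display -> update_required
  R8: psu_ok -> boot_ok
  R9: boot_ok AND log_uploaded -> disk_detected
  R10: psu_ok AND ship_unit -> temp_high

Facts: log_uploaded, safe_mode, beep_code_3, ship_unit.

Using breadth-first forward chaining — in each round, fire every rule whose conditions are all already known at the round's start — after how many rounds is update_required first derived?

6

Round 1: R1 [ship_unit AND beep_code_3 -> psu_ok]. New: psu_ok.
Round 2: R8 [psu_ok -> boot_ok]; R10 [psu_ok AND ship_unit -> temp_high]. New: boot_ok, temp_high.
Round 3: R9 [boot_ok AND log_uploaded -> disk_detected]. New: disk_detected.
Round 4: R4 [disk_detected -> driver_loaded]; R6 [disk_detected -> power_on]. New: driver_loaded, power_on.
Round 5: R5 [driver_loaded -> no_display]. New: no_display.
Round 6: R7 [no_display -> update_required]. New: update_required.
update_required first appears in round 6.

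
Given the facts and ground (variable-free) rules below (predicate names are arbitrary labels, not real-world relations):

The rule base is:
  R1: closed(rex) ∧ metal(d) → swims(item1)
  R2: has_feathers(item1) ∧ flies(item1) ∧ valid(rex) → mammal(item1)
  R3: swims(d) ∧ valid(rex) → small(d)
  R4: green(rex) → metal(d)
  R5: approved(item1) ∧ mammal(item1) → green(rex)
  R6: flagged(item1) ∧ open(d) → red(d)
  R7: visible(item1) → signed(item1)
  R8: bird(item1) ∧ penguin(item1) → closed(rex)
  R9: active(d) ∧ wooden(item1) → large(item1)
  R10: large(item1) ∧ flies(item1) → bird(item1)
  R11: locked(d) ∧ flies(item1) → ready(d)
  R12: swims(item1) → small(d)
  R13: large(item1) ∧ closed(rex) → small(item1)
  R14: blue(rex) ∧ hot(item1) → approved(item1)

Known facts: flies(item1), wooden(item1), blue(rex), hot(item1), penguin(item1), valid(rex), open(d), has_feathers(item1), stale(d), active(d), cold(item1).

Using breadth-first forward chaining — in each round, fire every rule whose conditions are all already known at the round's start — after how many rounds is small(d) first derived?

Round 1 — R2, R9, R14, derive mammal(item1), large(item1), approved(item1).
Round 2 — R5, R10, derive green(rex), bird(item1).
Round 3 — R4, R8, derive metal(d), closed(rex).
Round 4 — R1, R13, derive swims(item1), small(item1).
Round 5 — R12, derive small(d).
small(d) first appears in round 5.

5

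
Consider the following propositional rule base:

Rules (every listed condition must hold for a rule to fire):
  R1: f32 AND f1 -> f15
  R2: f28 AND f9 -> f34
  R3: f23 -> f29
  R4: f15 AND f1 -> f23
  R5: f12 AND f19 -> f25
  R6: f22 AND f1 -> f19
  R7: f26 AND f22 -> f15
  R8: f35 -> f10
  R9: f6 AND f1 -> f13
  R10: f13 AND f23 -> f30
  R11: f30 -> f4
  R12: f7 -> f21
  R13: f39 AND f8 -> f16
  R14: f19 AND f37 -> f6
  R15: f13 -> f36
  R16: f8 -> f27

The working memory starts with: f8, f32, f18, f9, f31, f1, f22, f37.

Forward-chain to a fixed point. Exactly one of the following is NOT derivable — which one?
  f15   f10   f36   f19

Round 1: R1 [f32 AND f1 -> f15]; R6 [f22 AND f1 -> f19]; R16 [f8 -> f27]. Adds f15, f19, f27.
Round 2: R4 [f15 AND f1 -> f23]; R14 [f19 AND f37 -> f6]. Adds f23, f6.
Round 3: R3 [f23 -> f29]; R9 [f6 AND f1 -> f13]. Adds f29, f13.
Round 4: R10 [f13 AND f23 -> f30]; R15 [f13 -> f36]. Adds f30, f36.
Round 5: R11 [f30 -> f4]. Adds f4.
Derived: f36 (round 4), f19 (round 1), f15 (round 1). f10 never appears in any round.

f10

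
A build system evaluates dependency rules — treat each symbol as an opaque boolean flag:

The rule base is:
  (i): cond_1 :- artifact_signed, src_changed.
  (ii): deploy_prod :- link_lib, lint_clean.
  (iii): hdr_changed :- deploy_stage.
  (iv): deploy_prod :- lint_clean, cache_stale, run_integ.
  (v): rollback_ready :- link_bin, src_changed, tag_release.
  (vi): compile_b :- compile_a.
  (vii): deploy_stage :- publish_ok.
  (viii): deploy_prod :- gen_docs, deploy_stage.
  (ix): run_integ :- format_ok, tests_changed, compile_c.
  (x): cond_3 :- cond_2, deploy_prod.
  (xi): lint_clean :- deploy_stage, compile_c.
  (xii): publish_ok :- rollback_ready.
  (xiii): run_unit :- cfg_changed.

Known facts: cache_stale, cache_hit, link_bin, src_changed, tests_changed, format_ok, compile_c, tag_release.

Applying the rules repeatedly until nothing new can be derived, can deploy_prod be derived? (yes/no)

yes

Round 1: (v) [rollback_ready :- link_bin, src_changed, tag_release.]; (ix) [run_integ :- format_ok, tests_changed, compile_c.]. New: rollback_ready, run_integ.
Round 2: (xii) [publish_ok :- rollback_ready.]. New: publish_ok.
Round 3: (vii) [deploy_stage :- publish_ok.]. New: deploy_stage.
Round 4: (iii) [hdr_changed :- deploy_stage.]; (xi) [lint_clean :- deploy_stage, compile_c.]. New: hdr_changed, lint_clean.
Round 5: (iv) [deploy_prod :- lint_clean, cache_stale, run_integ.]. New: deploy_prod.
deploy_prod appears in round 5, so it is derivable.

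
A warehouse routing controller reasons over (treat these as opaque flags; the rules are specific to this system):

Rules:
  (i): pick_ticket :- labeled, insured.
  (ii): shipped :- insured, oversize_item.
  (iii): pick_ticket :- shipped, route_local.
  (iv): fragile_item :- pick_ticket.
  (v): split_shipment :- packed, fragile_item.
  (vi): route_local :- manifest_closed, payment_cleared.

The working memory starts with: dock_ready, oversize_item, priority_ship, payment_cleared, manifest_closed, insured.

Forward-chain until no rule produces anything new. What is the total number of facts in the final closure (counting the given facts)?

Round 1: (ii) [shipped :- insured, oversize_item.]; (vi) [route_local :- manifest_closed, payment_cleared.]. Adds shipped, route_local.
Round 2: (iii) [pick_ticket :- shipped, route_local.]. Adds pick_ticket.
Round 3: (iv) [fragile_item :- pick_ticket.]. Adds fragile_item.
Closure: {dock_ready, fragile_item, insured, manifest_closed, oversize_item, payment_cleared, pick_ticket, priority_ship, route_local, shipped} — 10 facts.

10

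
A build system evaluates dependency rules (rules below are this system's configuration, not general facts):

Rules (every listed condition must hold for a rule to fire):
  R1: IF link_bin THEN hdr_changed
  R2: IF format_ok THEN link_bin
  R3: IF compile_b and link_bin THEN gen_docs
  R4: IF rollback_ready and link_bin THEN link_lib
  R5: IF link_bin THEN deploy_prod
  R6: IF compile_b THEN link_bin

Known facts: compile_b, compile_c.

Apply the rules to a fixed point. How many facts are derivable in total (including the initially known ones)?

6

[1] R6 [IF compile_b THEN link_bin]. ⇒ new: link_bin.
[2] R1 [IF link_bin THEN hdr_changed]; R3 [IF compile_b and link_bin THEN gen_docs]; R5 [IF link_bin THEN deploy_prod]. ⇒ new: hdr_changed, gen_docs, deploy_prod.
Closure: {compile_b, compile_c, deploy_prod, gen_docs, hdr_changed, link_bin} — 6 facts.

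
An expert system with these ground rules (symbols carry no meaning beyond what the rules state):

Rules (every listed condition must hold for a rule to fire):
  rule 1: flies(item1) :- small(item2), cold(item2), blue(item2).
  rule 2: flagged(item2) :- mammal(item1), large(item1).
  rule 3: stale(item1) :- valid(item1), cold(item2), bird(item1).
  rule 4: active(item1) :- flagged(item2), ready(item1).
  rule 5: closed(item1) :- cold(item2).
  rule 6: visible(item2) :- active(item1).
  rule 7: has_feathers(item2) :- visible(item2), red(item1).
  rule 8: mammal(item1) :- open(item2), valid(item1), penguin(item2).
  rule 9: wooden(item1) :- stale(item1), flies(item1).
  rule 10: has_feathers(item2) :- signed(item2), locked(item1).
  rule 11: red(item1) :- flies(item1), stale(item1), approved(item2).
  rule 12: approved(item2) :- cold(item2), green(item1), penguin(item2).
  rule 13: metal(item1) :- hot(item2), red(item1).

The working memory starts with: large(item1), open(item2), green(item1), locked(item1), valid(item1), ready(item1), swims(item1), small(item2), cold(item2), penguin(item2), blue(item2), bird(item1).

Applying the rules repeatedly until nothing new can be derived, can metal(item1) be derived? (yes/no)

no

Round 1 fires rule 1, rule 3, rule 5, rule 8, rule 12, giving flies(item1), stale(item1), closed(item1), mammal(item1), approved(item2).
Round 2 fires rule 2, rule 9, rule 11, giving flagged(item2), wooden(item1), red(item1).
Round 3 fires rule 4, giving active(item1).
Round 4 fires rule 6, giving visible(item2).
Round 5 fires rule 7, giving has_feathers(item2).
Fixed point reached. metal(item1) is concluded only by rule 13; rule 13 needs hot(item2) (never derived).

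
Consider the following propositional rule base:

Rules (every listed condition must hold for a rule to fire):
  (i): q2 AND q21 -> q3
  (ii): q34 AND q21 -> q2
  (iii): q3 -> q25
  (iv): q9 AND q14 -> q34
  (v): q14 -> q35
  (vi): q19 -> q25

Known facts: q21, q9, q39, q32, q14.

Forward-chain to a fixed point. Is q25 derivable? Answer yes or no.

yes

[1] (iv) [q9 AND q14 -> q34]; (v) [q14 -> q35]. ⇒ new: q34, q35.
[2] (ii) [q34 AND q21 -> q2]. ⇒ new: q2.
[3] (i) [q2 AND q21 -> q3]. ⇒ new: q3.
[4] (iii) [q3 -> q25]. ⇒ new: q25.
q25 appears in round 4, so it is derivable.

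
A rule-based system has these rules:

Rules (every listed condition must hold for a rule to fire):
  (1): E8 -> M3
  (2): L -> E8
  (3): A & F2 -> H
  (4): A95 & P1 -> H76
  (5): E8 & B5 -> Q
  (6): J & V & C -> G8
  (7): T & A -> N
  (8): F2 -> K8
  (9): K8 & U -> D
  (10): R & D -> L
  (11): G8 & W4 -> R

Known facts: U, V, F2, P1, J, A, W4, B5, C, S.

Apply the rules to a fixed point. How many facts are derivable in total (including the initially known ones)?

19

Round 1 — (3), (6), (8), derive H, G8, K8.
Round 2 — (9), (11), derive D, R.
Round 3 — (10), derive L.
Round 4 — (2), derive E8.
Round 5 — (1), (5), derive M3, Q.
Closure: {A, B5, C, D, E8, F2, G8, H, J, K8, L, M3, P1, Q, R, S, U, V, W4} — 19 facts.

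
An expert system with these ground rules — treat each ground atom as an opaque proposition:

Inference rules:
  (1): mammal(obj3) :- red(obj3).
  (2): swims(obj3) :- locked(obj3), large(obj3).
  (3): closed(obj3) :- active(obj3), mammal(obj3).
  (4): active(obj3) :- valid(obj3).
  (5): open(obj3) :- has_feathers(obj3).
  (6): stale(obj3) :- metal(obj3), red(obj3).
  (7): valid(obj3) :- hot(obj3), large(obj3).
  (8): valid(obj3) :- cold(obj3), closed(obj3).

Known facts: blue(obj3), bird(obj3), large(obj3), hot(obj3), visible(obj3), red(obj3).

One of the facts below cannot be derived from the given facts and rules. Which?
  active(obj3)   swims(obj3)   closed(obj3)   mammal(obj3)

swims(obj3)

Round 1: (1) [mammal(obj3) :- red(obj3).]; (7) [valid(obj3) :- hot(obj3), large(obj3).]. Adds mammal(obj3), valid(obj3).
Round 2: (4) [active(obj3) :- valid(obj3).]. Adds active(obj3).
Round 3: (3) [closed(obj3) :- active(obj3), mammal(obj3).]. Adds closed(obj3).
Derived: active(obj3) (round 2), mammal(obj3) (round 1), closed(obj3) (round 3). swims(obj3) never appears in any round.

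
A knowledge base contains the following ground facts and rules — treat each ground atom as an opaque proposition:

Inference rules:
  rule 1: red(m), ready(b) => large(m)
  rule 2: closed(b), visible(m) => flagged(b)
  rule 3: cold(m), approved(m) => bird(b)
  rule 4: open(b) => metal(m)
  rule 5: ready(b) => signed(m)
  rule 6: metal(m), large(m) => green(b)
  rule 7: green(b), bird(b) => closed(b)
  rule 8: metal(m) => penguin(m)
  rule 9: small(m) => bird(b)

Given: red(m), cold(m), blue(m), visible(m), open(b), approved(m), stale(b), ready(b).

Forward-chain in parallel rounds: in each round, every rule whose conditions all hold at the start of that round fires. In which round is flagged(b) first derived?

Round 1 — rule 1, rule 3, rule 4, rule 5, derive large(m), bird(b), metal(m), signed(m).
Round 2 — rule 6, rule 8, derive green(b), penguin(m).
Round 3 — rule 7, derive closed(b).
Round 4 — rule 2, derive flagged(b).
flagged(b) first appears in round 4.

4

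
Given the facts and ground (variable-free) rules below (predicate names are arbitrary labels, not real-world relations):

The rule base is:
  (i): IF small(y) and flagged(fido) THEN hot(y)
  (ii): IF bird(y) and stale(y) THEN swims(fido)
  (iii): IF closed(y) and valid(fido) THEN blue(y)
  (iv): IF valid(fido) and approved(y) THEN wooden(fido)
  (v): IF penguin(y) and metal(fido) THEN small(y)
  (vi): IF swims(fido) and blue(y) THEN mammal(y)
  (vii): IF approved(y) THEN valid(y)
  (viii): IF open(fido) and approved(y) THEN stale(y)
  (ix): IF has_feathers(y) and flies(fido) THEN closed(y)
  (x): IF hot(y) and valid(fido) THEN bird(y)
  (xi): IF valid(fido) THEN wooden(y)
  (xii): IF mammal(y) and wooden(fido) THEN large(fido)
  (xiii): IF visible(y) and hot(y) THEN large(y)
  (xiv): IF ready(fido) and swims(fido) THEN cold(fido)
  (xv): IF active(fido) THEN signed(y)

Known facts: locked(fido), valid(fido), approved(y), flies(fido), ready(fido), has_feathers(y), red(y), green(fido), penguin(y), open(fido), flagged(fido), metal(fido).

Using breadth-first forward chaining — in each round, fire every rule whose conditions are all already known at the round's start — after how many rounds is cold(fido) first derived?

5

[1] (iv) [IF valid(fido) and approved(y) THEN wooden(fido)]; (v) [IF penguin(y) and metal(fido) THEN small(y)]; (vii) [IF approved(y) THEN valid(y)]; (viii) [IF open(fido) and approved(y) THEN stale(y)]; (ix) [IF has_feathers(y) and flies(fido) THEN closed(y)]; (xi) [IF valid(fido) THEN wooden(y)]. ⇒ new: wooden(fido), small(y), valid(y), stale(y), closed(y), wooden(y).
[2] (i) [IF small(y) and flagged(fido) THEN hot(y)]; (iii) [IF closed(y) and valid(fido) THEN blue(y)]. ⇒ new: hot(y), blue(y).
[3] (x) [IF hot(y) and valid(fido) THEN bird(y)]. ⇒ new: bird(y).
[4] (ii) [IF bird(y) and stale(y) THEN swims(fido)]. ⇒ new: swims(fido).
[5] (vi) [IF swims(fido) and blue(y) THEN mammal(y)]; (xiv) [IF ready(fido) and swims(fido) THEN cold(fido)]. ⇒ new: mammal(y), cold(fido).
cold(fido) first appears in round 5.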